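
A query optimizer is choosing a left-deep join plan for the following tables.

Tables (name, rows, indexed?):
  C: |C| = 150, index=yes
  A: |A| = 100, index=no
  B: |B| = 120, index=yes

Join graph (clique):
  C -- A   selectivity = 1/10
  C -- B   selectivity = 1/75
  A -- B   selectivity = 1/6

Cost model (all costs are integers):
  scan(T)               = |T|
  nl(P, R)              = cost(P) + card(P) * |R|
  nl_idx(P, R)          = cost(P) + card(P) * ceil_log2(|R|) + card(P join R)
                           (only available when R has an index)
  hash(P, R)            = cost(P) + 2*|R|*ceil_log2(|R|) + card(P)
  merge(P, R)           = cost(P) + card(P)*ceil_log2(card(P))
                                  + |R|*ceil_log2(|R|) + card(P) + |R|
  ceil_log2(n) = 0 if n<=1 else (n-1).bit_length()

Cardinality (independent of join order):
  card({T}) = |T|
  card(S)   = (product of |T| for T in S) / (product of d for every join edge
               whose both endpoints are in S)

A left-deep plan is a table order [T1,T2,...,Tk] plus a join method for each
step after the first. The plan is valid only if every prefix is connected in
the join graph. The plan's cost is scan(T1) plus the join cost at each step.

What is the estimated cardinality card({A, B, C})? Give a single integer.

Tables in S: A(100), B(120), C(150)
Edges inside S: C-A(d=10), C-B(d=75), A-B(d=6)
numerator = 100 * 120 * 150 = 1800000
denominator = 10 * 75 * 6 = 4500
card(S) = 1800000 / 4500 = 400

400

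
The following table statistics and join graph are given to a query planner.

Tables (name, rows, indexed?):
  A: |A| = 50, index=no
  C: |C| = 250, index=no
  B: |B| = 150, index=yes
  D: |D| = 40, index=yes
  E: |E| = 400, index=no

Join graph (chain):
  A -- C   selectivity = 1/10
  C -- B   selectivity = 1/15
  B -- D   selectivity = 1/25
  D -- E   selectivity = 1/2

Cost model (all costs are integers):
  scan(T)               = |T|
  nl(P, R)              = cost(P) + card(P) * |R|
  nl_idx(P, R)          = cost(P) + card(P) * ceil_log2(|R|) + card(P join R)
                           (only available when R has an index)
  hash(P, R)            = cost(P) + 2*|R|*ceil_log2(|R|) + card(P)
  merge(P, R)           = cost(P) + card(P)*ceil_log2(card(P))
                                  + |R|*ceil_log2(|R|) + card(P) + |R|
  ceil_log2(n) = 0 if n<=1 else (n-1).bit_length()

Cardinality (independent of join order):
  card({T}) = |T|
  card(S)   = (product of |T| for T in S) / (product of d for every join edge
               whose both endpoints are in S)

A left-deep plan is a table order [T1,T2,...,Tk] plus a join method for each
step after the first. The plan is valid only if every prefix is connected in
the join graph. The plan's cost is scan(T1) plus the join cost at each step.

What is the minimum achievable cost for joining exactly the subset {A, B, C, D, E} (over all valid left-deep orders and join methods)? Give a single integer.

Selinger DP over subsets of {A,B,C,D,E}:
  {A}: scan cost=50, card=50
  {C}: scan cost=250, card=250
  {B}: scan cost=150, card=150
  {D}: scan cost=40, card=40
  {E}: scan cost=400, card=400
  {AC}: card=1250; try (A,hash)→1100, (C,merge)→2650, (A,merge)→2850, (C,hash)→4100, (C,nl)→12550, (A,nl)→12750; best=1100 via (A,hash)
  {BC}: card=2500; try (B,hash)→2900, (C,merge)→3750, (B,merge)→3850, (C,hash)→4300, (B,nl_idx)→4750, (C,nl)→37650 …(+1); best=2900 via (B,hash)
  {BD}: card=240; try (B,nl_idx)→600, (D,hash)→780, (D,nl_idx)→1290, (B,merge)→1670, (D,merge)→1780, (B,hash)→2480 …(+2); best=600 via (B,nl_idx)
  {DE}: card=8000; try (D,hash)→1280, (E,merge)→4320, (D,merge)→4680, (E,hash)→7280, (D,nl_idx)→10800, (E,nl)→16040 …(+1); best=1280 via (D,hash)
  {ABC}: card=12500; try (B,hash)→4750, (A,hash)→6000, (B,merge)→17450, (B,nl_idx)→23600, (A,merge)→35750, (A,nl)→127900 …(+1); best=4750 via (B,hash)
  {BCD}: card=4000; try (C,hash)→4840, (C,merge)→5010, (D,hash)→5880, (D,nl_idx)→21900, (D,merge)→35680, (C,nl)→60600 …(+1); best=4840 via (C,hash)
  {BDE}: card=48000; try (E,merge)→6760, (E,hash)→8040, (B,hash)→11680, (E,nl)→96600, (B,nl_idx)→113280, (B,merge)→114630 …(+1); best=6760 via (E,merge)
  {ABCD}: card=20000; try (A,hash)→9440, (D,hash)→17730, (A,merge)→57190, (D,nl_idx)→99750, (D,merge)→192530, (A,nl)→204840 …(+1); best=9440 via (A,hash)
  {BCDE}: card=800000; try (E,hash)→16040, (C,hash)→58760, (E,merge)→60840, (C,merge)→825010, (E,nl)→1604840, (C,nl)→12006760; best=16040 via (E,hash)
  {ABCDE}: card=4000000; try (E,hash)→36640, (E,merge)→333440, (A,hash)→816640, (E,nl)→8009440, (A,merge)→16816390, (A,nl)→40016040; best=36640 via (E,hash)

36640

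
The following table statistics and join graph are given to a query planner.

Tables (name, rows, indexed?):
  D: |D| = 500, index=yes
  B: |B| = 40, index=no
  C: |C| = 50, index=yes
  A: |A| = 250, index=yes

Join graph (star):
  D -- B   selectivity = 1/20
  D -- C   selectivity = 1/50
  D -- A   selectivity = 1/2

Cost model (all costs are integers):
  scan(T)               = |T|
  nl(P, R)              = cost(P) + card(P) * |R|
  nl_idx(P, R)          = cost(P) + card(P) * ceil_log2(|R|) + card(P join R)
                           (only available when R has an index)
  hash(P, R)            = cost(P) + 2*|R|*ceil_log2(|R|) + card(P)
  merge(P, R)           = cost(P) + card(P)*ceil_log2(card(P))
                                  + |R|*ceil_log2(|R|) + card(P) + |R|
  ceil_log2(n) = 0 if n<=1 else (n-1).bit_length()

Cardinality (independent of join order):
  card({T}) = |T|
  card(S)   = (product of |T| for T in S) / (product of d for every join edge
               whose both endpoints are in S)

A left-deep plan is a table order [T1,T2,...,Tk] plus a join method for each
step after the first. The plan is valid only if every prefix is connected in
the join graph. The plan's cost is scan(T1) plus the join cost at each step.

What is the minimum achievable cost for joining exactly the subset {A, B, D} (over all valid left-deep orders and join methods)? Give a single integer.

6400

Selinger DP over subsets of {A,B,D}:
  {D}: scan cost=500, card=500
  {B}: scan cost=40, card=40
  {A}: scan cost=250, card=250
  {BD}: card=1000; try (D,nl_idx)→1400, (B,hash)→1480, (D,merge)→5320, (B,merge)→5780, (D,hash)→9080, (D,nl)→20040 …(+1); best=1400 via (D,nl_idx)
  {AD}: card=62500; try (A,hash)→5000, (D,merge)→7500, (A,merge)→7750, (D,hash)→9500, (D,nl_idx)→65000, (A,nl_idx)→67000 …(+2); best=5000 via (A,hash)
  {ABD}: card=125000; try (A,hash)→6400, (A,merge)→14650, (B,hash)→67980, (A,nl_idx)→134400, (A,nl)→251400, (B,merge)→1067780 …(+1); best=6400 via (A,hash)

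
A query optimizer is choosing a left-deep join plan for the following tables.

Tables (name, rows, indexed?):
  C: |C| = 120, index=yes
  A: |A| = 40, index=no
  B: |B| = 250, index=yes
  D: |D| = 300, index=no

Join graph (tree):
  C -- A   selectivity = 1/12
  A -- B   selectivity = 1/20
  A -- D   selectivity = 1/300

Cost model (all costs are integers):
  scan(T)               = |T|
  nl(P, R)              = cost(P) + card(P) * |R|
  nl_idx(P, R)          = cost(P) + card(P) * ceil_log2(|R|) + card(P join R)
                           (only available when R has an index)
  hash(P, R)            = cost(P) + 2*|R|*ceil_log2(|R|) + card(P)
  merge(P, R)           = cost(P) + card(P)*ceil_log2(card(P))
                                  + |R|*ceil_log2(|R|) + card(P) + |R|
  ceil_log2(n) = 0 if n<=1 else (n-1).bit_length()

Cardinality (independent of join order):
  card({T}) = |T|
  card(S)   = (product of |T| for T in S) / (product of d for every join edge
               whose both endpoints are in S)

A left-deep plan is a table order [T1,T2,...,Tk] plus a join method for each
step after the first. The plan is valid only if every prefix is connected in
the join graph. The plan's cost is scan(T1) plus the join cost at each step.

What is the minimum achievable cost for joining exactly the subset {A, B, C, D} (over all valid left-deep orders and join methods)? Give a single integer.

Selinger DP over subsets of {A,B,C,D}:
  {C}: scan cost=120, card=120
  {A}: scan cost=40, card=40
  {B}: scan cost=250, card=250
  {D}: scan cost=300, card=300
  {AC}: card=400; try (C,nl_idx)→720, (A,hash)→720, (C,merge)→1280, (A,merge)→1360, (C,hash)→1760, (C,nl)→4840 …(+1); best=720 via (C,nl_idx)
  {AB}: card=500; try (B,nl_idx)→860, (A,hash)→980, (B,merge)→2570, (A,merge)→2780, (B,hash)→4080, (B,nl)→10040 …(+1); best=860 via (B,nl_idx)
  {AD}: card=40; try (A,hash)→1080, (D,merge)→3320, (A,merge)→3580, (D,hash)→5480, (D,nl)→12040, (A,nl)→12300; best=1080 via (A,hash)
  {ABC}: card=5000; try (C,hash)→3040, (B,hash)→5120, (C,merge)→6820, (B,merge)→6970, (B,nl_idx)→8920, (C,nl_idx)→9360 …(+2); best=3040 via (C,hash)
  {ACD}: card=400; try (C,nl_idx)→1760, (C,merge)→2320, (C,hash)→2800, (C,nl)→5880, (D,hash)→6520, (D,merge)→7720 …(+1); best=1760 via (C,nl_idx)
  {ABD}: card=500; try (B,nl_idx)→1900, (B,merge)→3610, (B,hash)→5120, (D,hash)→6760, (D,merge)→8860, (B,nl)→11080 …(+1); best=1900 via (B,nl_idx)
  {ABCD}: card=5000; try (C,hash)→4080, (B,hash)→6160, (C,merge)→7860, (B,merge)→8010, (B,nl_idx)→9960, (C,nl_idx)→10400 …(+5); best=4080 via (C,hash)

4080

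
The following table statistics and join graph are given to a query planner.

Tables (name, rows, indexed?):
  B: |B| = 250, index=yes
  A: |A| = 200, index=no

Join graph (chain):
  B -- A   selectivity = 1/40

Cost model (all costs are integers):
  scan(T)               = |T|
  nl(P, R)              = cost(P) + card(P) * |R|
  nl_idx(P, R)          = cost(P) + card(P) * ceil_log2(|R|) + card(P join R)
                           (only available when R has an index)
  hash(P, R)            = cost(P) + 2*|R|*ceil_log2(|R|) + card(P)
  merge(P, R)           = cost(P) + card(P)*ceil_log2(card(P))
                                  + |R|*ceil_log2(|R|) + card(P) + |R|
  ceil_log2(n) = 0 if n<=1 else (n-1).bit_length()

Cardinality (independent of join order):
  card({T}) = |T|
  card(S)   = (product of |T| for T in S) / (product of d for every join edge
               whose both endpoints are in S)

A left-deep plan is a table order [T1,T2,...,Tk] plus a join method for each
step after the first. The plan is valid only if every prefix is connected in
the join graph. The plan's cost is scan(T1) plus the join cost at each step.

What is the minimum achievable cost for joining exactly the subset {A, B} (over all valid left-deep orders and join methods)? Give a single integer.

Selinger DP over subsets of {A,B}:
  {B}: scan cost=250, card=250
  {A}: scan cost=200, card=200
  {AB}: card=1250; try (B,nl_idx)→3050, (A,hash)→3700, (B,merge)→4250, (A,merge)→4300, (B,hash)→4400, (B,nl)→50200 …(+1); best=3050 via (B,nl_idx)

3050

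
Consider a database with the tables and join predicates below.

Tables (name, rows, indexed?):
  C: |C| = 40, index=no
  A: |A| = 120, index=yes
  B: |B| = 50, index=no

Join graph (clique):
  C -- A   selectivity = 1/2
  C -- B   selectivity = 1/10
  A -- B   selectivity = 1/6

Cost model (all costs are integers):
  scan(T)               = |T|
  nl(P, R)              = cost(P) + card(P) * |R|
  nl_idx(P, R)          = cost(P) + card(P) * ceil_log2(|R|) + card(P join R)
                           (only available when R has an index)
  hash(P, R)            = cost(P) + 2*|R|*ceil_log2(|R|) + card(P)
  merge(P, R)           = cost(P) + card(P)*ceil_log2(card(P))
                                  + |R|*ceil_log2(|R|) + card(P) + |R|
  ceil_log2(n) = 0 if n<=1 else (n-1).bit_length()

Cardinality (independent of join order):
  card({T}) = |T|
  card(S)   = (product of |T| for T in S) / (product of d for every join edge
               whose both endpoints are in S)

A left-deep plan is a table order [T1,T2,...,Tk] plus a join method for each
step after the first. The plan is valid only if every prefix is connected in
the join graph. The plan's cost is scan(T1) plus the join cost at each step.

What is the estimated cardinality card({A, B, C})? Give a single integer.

Tables in S: A(120), B(50), C(40)
Edges inside S: C-A(d=2), C-B(d=10), A-B(d=6)
numerator = 120 * 50 * 40 = 240000
denominator = 2 * 10 * 6 = 120
card(S) = 240000 / 120 = 2000

2000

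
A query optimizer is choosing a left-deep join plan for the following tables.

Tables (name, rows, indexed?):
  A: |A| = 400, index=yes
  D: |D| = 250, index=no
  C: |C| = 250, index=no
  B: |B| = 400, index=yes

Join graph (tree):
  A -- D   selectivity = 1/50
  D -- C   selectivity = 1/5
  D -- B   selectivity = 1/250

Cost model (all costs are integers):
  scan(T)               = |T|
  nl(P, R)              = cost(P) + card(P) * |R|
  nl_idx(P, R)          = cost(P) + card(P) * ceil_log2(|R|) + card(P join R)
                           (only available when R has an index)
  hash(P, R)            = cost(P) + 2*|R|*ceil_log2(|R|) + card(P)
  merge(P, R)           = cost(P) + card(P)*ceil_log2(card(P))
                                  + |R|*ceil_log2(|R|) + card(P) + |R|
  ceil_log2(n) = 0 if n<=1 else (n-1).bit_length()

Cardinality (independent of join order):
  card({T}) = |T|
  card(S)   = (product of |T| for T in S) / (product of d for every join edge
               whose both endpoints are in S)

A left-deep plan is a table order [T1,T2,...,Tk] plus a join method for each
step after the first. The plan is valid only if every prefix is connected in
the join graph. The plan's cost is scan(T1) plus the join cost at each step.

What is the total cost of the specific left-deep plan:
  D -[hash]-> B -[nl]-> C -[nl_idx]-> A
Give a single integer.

step 1: scan D: cost=250, card=250
step 2: join B via hash
    card(P join B) = 250*400/(250) = 400
    cost = 250 + 2*400*9 + 250 = 7700
step 3: join C via nl
    card(P join C) = 400*250/(5) = 20000
    cost = 7700 + 400*250 = 107700
step 4: join A via nl_idx
    card(P join A) = 20000*400/(50) = 160000
    cost = 107700 + 20000*9 + 160000 = 447700

447700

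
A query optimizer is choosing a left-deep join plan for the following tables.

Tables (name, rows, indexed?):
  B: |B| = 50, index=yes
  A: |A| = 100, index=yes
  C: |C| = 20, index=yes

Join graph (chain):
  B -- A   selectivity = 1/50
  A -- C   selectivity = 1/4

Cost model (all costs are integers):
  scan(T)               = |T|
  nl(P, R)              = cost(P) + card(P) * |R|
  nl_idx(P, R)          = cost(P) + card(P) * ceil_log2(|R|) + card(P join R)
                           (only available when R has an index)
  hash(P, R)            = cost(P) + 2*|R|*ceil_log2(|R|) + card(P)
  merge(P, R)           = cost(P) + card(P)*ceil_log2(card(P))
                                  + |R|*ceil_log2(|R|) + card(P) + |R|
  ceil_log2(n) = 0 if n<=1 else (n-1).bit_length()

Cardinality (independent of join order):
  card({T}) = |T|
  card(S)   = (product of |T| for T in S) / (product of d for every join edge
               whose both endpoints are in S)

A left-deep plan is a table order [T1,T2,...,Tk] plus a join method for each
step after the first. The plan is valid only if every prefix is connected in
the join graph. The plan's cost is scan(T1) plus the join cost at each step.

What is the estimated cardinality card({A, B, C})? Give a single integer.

500

Tables in S: A(100), B(50), C(20)
Edges inside S: B-A(d=50), A-C(d=4)
numerator = 100 * 50 * 20 = 100000
denominator = 50 * 4 = 200
card(S) = 100000 / 200 = 500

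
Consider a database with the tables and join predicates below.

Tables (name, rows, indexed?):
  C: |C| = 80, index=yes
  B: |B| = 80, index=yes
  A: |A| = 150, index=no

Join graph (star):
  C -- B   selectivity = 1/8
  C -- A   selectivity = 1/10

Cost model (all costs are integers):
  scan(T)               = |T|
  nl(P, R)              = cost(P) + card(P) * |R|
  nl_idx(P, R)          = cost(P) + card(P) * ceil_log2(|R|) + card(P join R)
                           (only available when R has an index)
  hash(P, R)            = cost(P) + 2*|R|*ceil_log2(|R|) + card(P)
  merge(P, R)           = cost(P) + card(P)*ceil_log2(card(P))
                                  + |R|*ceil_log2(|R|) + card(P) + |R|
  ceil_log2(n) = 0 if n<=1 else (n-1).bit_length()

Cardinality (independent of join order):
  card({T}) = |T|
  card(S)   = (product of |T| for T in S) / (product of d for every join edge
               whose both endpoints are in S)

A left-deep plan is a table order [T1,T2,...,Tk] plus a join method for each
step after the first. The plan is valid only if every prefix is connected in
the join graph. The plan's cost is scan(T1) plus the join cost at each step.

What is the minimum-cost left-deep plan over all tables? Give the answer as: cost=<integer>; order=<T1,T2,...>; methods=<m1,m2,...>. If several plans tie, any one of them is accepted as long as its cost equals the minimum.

cost=3740; order=A,C,B; methods=hash,hash

Selinger DP (subsets sized 1..n):
  {C}: scan cost=80, card=80
  {B}: scan cost=80, card=80
  {A}: scan cost=150, card=150
  {BC}: card=800; try (C,hash)→1280, (B,hash)→1280, (C,merge)→1360, (B,merge)→1360, (C,nl_idx)→1440, (B,nl_idx)→1440 …(+2); best=1280 via (C,hash)
  {AC}: card=1200; try (C,hash)→1420, (A,merge)→2070, (C,merge)→2140, (C,nl_idx)→2400, (A,hash)→2560, (A,nl)→12080 …(+1); best=1420 via (C,hash)
  {ABC}: card=12000; try (B,hash)→3740, (A,hash)→4480, (A,merge)→11430, (B,merge)→16460, (B,nl_idx)→21820, (B,nl)→97420 …(+1); best=3740 via (B,hash)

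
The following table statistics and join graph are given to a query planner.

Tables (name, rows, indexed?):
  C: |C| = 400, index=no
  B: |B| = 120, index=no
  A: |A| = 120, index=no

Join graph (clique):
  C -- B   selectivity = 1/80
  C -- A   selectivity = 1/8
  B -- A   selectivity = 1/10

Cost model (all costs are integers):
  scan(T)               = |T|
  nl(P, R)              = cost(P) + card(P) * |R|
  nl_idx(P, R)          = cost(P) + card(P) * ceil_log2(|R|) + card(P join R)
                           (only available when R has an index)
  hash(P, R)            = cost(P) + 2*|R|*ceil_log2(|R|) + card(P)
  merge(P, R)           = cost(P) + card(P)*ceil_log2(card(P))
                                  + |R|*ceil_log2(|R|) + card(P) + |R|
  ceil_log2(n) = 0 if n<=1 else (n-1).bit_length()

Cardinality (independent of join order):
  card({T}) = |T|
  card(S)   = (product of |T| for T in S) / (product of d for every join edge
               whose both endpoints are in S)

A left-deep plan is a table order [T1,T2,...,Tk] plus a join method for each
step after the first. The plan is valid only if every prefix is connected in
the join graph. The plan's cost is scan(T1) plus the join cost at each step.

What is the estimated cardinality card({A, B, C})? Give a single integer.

Tables in S: A(120), B(120), C(400)
Edges inside S: C-B(d=80), C-A(d=8), B-A(d=10)
numerator = 120 * 120 * 400 = 5760000
denominator = 80 * 8 * 10 = 6400
card(S) = 5760000 / 6400 = 900

900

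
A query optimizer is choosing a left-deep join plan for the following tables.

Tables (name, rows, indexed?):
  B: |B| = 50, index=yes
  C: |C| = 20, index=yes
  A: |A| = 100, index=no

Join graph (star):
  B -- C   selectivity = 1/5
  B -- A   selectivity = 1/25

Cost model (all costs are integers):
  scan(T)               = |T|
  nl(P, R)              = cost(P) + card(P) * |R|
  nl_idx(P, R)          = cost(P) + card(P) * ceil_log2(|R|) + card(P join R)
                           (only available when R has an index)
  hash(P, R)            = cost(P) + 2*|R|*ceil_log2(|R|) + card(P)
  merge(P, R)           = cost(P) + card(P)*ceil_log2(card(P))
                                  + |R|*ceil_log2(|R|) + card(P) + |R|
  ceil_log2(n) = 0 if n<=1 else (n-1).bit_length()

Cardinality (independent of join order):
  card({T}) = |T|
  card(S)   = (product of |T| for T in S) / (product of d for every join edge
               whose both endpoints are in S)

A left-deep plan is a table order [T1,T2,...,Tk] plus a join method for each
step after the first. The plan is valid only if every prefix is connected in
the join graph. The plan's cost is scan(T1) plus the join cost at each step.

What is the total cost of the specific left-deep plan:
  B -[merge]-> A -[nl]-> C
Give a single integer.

step 1: scan B: cost=50, card=50
step 2: join A via merge
    card(P join A) = 50*100/(25) = 200
    cost = 50 + 50*6 + 100*7 + 50 + 100 = 1200
step 3: join C via nl
    card(P join C) = 200*20/(5) = 800
    cost = 1200 + 200*20 = 5200

5200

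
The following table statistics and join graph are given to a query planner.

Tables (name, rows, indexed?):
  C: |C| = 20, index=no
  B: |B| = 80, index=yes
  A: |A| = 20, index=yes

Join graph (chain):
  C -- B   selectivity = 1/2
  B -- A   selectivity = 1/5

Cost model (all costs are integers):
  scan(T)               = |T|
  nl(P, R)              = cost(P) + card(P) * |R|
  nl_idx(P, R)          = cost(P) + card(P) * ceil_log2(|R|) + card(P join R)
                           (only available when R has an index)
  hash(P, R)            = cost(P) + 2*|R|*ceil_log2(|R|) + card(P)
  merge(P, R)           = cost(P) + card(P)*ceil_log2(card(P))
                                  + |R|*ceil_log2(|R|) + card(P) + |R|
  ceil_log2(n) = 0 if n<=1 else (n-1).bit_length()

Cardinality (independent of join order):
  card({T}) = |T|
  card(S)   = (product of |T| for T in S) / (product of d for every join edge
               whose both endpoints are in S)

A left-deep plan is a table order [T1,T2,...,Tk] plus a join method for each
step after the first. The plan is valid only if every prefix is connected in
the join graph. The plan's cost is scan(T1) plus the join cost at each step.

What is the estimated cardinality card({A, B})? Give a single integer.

Tables in S: A(20), B(80)
Edges inside S: B-A(d=5)
numerator = 20 * 80 = 1600
denominator = 5 = 5
card(S) = 1600 / 5 = 320

320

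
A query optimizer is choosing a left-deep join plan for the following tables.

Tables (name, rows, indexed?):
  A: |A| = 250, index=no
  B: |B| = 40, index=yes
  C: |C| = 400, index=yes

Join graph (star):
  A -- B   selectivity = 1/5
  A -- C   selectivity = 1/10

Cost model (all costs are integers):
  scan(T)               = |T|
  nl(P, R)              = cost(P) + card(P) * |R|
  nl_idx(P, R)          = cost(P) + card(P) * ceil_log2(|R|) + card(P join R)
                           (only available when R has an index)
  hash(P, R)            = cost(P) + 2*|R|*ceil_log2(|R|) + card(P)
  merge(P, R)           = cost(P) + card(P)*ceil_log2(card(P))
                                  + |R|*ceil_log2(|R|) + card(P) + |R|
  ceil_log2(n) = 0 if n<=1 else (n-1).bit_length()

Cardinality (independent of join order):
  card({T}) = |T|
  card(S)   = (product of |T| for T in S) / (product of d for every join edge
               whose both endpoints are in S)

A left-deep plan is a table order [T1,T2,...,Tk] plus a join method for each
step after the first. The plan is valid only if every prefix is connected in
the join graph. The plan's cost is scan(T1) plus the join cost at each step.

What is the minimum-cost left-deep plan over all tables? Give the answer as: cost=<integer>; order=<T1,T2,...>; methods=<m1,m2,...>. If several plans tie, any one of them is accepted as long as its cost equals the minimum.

cost=10180; order=A,B,C; methods=hash,hash

Selinger DP (subsets sized 1..n):
  {A}: scan cost=250, card=250
  {B}: scan cost=40, card=40
  {C}: scan cost=400, card=400
  {AB}: card=2000; try (B,hash)→980, (A,merge)→2570, (B,merge)→2780, (B,nl_idx)→3750, (A,hash)→4080, (A,nl)→10040 …(+1); best=980 via (B,hash)
  {AC}: card=10000; try (A,hash)→4800, (C,merge)→6500, (A,merge)→6650, (C,hash)→7700, (C,nl_idx)→12500, (C,nl)→100250 …(+1); best=4800 via (A,hash)
  {ABC}: card=80000; try (C,hash)→10180, (B,hash)→15280, (C,merge)→28980, (C,nl_idx)→98980, (B,nl_idx)→144800, (B,merge)→155080 …(+2); best=10180 via (C,hash)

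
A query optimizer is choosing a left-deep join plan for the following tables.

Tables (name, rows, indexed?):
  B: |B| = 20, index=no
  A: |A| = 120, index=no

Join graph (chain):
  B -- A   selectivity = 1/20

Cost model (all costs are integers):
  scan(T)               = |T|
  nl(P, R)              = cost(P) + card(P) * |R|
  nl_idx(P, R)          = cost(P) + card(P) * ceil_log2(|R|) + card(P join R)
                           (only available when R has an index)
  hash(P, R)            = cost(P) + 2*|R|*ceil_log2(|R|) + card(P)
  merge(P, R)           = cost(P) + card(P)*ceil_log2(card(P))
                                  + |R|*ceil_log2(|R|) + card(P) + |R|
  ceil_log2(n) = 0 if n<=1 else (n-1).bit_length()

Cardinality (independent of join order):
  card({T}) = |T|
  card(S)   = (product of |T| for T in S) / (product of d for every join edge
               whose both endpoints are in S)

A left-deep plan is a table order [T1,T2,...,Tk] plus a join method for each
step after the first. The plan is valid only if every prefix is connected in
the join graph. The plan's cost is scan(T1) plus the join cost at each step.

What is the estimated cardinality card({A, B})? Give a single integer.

Tables in S: A(120), B(20)
Edges inside S: B-A(d=20)
numerator = 120 * 20 = 2400
denominator = 20 = 20
card(S) = 2400 / 20 = 120

120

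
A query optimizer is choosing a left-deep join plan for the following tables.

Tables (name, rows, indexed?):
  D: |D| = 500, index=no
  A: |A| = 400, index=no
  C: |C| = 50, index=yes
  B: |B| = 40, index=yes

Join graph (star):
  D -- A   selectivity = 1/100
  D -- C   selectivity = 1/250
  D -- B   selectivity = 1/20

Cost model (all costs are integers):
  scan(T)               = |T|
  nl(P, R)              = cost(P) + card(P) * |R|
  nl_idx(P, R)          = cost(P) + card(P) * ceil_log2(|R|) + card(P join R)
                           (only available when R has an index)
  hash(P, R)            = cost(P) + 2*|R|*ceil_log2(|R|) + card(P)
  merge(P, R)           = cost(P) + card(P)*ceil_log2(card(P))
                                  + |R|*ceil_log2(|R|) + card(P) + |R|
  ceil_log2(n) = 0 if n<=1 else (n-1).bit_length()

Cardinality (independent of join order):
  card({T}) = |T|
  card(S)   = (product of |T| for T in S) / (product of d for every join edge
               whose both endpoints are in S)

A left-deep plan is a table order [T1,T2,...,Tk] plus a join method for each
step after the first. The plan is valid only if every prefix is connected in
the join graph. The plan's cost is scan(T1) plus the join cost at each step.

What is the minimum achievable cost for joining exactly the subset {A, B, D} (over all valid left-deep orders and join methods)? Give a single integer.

9680

Selinger DP over subsets of {A,B,D}:
  {D}: scan cost=500, card=500
  {A}: scan cost=400, card=400
  {B}: scan cost=40, card=40
  {AD}: card=2000; try (A,hash)→8200, (D,merge)→9400, (A,merge)→9500, (D,hash)→9800, (D,nl)→200400, (A,nl)→200500; best=8200 via (A,hash)
  {BD}: card=1000; try (B,hash)→1480, (B,nl_idx)→4500, (D,merge)→5320, (B,merge)→5780, (D,hash)→9080, (D,nl)→20040 …(+1); best=1480 via (B,hash)
  {ABD}: card=4000; try (A,hash)→9680, (B,hash)→10680, (A,merge)→16480, (B,nl_idx)→24200, (B,merge)→32480, (B,nl)→88200 …(+1); best=9680 via (A,hash)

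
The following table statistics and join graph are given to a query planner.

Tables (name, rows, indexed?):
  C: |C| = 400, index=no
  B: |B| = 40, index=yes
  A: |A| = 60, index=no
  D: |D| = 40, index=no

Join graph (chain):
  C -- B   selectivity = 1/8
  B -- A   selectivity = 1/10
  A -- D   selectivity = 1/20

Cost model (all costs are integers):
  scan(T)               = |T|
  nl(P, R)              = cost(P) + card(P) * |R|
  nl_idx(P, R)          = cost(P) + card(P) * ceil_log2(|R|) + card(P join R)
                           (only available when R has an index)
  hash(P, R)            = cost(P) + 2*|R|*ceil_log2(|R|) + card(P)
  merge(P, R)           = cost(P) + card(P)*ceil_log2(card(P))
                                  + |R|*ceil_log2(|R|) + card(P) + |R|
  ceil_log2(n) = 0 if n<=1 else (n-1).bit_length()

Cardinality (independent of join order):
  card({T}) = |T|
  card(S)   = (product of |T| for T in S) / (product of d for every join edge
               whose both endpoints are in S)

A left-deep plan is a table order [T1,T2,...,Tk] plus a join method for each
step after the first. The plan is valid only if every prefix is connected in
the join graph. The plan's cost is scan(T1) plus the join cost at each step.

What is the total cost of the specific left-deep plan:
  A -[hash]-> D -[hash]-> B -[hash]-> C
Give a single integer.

step 1: scan A: cost=60, card=60
step 2: join D via hash
    card(P join D) = 60*40/(20) = 120
    cost = 60 + 2*40*6 + 60 = 600
step 3: join B via hash
    card(P join B) = 120*40/(10) = 480
    cost = 600 + 2*40*6 + 120 = 1200
step 4: join C via hash
    card(P join C) = 480*400/(8) = 24000
    cost = 1200 + 2*400*9 + 480 = 8880

8880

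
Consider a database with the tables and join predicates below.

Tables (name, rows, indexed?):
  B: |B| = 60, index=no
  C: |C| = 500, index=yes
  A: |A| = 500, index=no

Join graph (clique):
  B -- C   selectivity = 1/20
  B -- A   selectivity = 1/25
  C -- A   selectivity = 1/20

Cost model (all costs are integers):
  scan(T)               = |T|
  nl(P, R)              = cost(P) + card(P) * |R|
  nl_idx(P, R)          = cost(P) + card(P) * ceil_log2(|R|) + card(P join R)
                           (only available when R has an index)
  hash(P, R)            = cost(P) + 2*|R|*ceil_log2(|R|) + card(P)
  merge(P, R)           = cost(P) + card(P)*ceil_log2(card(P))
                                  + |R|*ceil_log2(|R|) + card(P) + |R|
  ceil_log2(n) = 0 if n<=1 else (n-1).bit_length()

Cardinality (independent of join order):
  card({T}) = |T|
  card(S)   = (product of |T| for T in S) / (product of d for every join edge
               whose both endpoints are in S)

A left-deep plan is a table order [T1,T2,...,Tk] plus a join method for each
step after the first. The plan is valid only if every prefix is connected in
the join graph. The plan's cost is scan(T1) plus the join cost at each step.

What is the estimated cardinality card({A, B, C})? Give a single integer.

Tables in S: A(500), B(60), C(500)
Edges inside S: B-C(d=20), B-A(d=25), C-A(d=20)
numerator = 500 * 60 * 500 = 15000000
denominator = 20 * 25 * 20 = 10000
card(S) = 15000000 / 10000 = 1500

1500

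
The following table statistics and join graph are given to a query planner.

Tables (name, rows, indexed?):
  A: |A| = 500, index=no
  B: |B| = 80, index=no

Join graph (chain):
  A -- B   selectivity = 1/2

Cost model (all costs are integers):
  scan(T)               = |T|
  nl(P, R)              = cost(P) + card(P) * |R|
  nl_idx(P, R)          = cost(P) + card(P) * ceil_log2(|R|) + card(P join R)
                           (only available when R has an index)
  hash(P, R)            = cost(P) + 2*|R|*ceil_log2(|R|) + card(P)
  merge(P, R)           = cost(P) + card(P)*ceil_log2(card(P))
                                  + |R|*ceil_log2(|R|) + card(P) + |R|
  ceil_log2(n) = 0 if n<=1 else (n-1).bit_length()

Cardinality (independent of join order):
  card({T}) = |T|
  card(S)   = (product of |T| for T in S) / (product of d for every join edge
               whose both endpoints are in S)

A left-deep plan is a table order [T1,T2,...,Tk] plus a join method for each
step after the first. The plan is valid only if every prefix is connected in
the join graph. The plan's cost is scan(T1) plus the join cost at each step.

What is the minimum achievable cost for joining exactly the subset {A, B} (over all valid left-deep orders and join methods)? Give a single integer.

Selinger DP over subsets of {A,B}:
  {A}: scan cost=500, card=500
  {B}: scan cost=80, card=80
  {AB}: card=20000; try (B,hash)→2120, (A,merge)→5720, (B,merge)→6140, (A,hash)→9160, (A,nl)→40080, (B,nl)→40500; best=2120 via (B,hash)

2120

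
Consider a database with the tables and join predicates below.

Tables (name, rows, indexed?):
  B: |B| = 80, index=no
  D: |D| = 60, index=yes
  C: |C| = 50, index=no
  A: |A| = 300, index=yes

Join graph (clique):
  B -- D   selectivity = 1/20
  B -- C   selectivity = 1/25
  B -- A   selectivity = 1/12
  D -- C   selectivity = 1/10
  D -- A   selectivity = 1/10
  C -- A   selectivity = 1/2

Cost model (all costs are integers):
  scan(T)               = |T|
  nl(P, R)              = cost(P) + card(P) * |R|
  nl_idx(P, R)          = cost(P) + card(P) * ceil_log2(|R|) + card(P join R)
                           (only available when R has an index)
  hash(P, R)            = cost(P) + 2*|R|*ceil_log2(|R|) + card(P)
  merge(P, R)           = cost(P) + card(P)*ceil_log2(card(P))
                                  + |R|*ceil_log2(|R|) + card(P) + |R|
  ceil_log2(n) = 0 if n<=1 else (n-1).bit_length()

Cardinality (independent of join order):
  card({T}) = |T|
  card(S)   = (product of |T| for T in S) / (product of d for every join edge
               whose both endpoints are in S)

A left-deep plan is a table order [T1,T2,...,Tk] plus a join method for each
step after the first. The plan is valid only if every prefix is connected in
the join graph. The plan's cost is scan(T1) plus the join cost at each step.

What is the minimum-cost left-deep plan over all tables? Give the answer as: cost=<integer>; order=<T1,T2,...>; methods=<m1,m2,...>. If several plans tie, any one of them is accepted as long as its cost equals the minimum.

Selinger DP (subsets sized 1..n):
  {B}: scan cost=80, card=80
  {D}: scan cost=60, card=60
  {C}: scan cost=50, card=50
  {A}: scan cost=300, card=300
  {BD}: card=240; try (D,nl_idx)→800, (D,hash)→880, (B,merge)→1120, (D,merge)→1140, (B,hash)→1240, (B,nl)→4860 …(+1); best=800 via (D,nl_idx)
  {BC}: card=160; try (C,hash)→760, (B,merge)→1040, (C,merge)→1070, (B,hash)→1220, (B,nl)→4050, (C,nl)→4080; best=760 via (C,hash)
  {AB}: card=2000; try (B,hash)→1720, (A,nl_idx)→2800, (A,merge)→3720, (B,merge)→3940, (A,hash)→5560, (A,nl)→24080 …(+1); best=1720 via (B,hash)
  {CD}: card=300; try (D,nl_idx)→650, (C,hash)→720, (D,hash)→820, (D,merge)→820, (C,merge)→830, (D,nl)→3050 …(+1); best=650 via (D,nl_idx)
  {AD}: card=1800; try (D,hash)→1320, (A,nl_idx)→2400, (A,merge)→3480, (D,merge)→3720, (D,nl_idx)→3900, (A,hash)→5520 …(+2); best=1320 via (D,hash)
  {AC}: card=7500; try (C,hash)→1200, (A,merge)→3400, (C,merge)→3650, (A,hash)→5500, (A,nl_idx)→8000, (A,nl)→15050 …(+1); best=1200 via (C,hash)
  {BCD}: card=48; try (D,hash)→1640, (C,hash)→1640, (D,nl_idx)→1768, (B,hash)→2070, (D,merge)→2620, (C,merge)→3310 …(+4); best=1640 via (D,hash)
  {ABD}: card=600; try (A,nl_idx)→3560, (B,hash)→4240, (D,hash)→4440, (A,merge)→5960, (A,hash)→6440, (D,nl_idx)→14320 …(+5); best=3560 via (A,nl_idx)
  {ABC}: card=2000; try (A,nl_idx)→4200, (C,hash)→4320, (A,merge)→5200, (A,hash)→6320, (B,hash)→9820, (C,merge)→26070 …(+4); best=4200 via (A,nl_idx)
  {ACD}: card=4500; try (C,hash)→3720, (A,hash)→6350, (A,merge)→6650, (A,nl_idx)→7850, (D,hash)→9420, (C,merge)→23270 …(+5); best=3720 via (C,hash)
  {ABCD}: card=60; try (A,nl_idx)→2132, (C,hash)→4760, (A,merge)→4976, (D,hash)→6920, (A,hash)→7088, (B,hash)→9340 …(+8); best=2132 via (A,nl_idx)

cost=2132; order=B,C,D,A; methods=hash,hash,nl_idx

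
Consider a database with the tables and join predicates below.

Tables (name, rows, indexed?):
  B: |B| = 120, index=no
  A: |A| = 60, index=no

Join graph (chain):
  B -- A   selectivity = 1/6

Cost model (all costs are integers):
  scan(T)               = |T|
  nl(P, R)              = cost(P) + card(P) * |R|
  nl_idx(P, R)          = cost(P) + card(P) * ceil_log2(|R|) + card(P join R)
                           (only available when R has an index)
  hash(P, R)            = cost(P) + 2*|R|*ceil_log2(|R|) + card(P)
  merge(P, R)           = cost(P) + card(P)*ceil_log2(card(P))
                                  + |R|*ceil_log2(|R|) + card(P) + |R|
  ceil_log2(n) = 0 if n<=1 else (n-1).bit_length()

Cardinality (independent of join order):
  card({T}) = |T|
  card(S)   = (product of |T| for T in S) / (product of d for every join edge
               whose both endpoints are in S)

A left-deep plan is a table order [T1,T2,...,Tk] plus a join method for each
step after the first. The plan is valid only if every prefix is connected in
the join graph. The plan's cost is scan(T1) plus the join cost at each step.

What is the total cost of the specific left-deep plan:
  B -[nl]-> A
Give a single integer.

step 1: scan B: cost=120, card=120
step 2: join A via nl
    card(P join A) = 120*60/(6) = 1200
    cost = 120 + 120*60 = 7320

7320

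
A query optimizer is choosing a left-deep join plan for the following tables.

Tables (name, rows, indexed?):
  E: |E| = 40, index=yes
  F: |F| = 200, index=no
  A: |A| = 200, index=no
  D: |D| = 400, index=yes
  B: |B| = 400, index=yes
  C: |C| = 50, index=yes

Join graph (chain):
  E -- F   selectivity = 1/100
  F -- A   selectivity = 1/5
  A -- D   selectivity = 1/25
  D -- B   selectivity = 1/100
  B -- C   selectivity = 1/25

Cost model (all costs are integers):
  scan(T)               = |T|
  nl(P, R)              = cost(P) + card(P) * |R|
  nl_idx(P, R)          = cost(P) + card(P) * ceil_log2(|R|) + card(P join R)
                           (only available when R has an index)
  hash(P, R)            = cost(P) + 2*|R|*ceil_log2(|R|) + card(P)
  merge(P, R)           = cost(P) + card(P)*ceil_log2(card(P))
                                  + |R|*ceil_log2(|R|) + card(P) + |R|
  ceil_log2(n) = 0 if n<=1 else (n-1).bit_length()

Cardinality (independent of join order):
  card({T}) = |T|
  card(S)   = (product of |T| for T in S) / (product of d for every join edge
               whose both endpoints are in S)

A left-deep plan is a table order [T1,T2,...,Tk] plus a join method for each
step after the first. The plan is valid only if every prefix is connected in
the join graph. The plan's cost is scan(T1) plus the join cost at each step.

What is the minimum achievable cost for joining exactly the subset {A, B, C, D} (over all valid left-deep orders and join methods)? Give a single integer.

Selinger DP over subsets of {A,B,C,D}:
  {A}: scan cost=200, card=200
  {D}: scan cost=400, card=400
  {B}: scan cost=400, card=400
  {C}: scan cost=50, card=50
  {AD}: card=3200; try (A,hash)→4000, (D,nl_idx)→5200, (D,merge)→6000, (A,merge)→6200, (D,hash)→7600, (D,nl)→80200 …(+1); best=4000 via (A,hash)
  {BD}: card=1600; try (D,nl_idx)→5600, (B,nl_idx)→5600, (D,hash)→8000, (B,hash)→8000, (D,merge)→8400, (B,merge)→8400 …(+2); best=5600 via (D,nl_idx)
  {BC}: card=800; try (B,nl_idx)→1300, (C,hash)→1400, (C,nl_idx)→3600, (B,merge)→4400, (C,merge)→4750, (B,hash)→7300 …(+2); best=1300 via (B,nl_idx)
  {ABD}: card=12800; try (A,hash)→10400, (B,hash)→14400, (A,merge)→26600, (B,nl_idx)→45600, (B,merge)→49600, (A,nl)→325600 …(+1); best=10400 via (A,hash)
  {BCD}: card=3200; try (C,hash)→7800, (D,hash)→9300, (D,nl_idx)→11700, (D,merge)→14100, (C,nl_idx)→18400, (C,merge)→25150 …(+2); best=7800 via (C,hash)
  {ABCD}: card=25600; try (A,hash)→14200, (C,hash)→23800, (A,merge)→51200, (C,nl_idx)→112800, (C,merge)→202750, (A,nl)→647800 …(+1); best=14200 via (A,hash)

14200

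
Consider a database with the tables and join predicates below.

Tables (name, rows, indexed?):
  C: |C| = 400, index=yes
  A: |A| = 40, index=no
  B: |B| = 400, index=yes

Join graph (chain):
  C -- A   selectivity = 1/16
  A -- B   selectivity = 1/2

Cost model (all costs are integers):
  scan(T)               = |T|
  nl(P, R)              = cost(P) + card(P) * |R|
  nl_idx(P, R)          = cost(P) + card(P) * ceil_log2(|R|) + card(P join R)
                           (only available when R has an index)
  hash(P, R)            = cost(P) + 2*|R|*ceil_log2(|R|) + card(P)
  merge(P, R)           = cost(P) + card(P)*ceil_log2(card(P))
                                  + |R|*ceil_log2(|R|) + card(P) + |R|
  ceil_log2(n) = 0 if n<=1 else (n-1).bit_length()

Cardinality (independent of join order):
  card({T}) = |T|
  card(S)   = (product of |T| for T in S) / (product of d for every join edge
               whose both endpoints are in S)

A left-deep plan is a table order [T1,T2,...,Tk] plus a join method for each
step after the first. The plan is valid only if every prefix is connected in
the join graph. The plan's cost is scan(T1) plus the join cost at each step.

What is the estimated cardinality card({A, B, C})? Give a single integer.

Tables in S: A(40), B(400), C(400)
Edges inside S: C-A(d=16), A-B(d=2)
numerator = 40 * 400 * 400 = 6400000
denominator = 16 * 2 = 32
card(S) = 6400000 / 32 = 200000

200000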